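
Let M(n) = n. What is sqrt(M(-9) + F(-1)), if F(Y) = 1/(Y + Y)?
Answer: I*sqrt(38)/2 ≈ 3.0822*I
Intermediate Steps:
F(Y) = 1/(2*Y)
sqrt(M(-9) + F(-1)) = sqrt(-9 + (1/2)/(-1)) = sqrt(-9 + (1/2)*(-1)) = sqrt(-9 - 1/2) = sqrt(-19/2) = I*sqrt(38)/2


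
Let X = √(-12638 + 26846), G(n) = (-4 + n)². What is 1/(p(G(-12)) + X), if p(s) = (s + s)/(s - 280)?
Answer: 3/1934 + 9*√222/15472 ≈ 0.010218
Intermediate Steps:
p(s) = 2*s/(-280 + s) (p(s) = (2*s)/(-280 + s) = 2*s/(-280 + s))
X = 8*√222 (X = √14208 = 8*√222 ≈ 119.20)
1/(p(G(-12)) + X) = 1/(2*(-4 - 12)²/(-280 + (-4 - 12)²) + 8*√222) = 1/(2*(-16)²/(-280 + (-16)²) + 8*√222) = 1/(2*256/(-280 + 256) + 8*√222) = 1/(2*256/(-24) + 8*√222) = 1/(2*256*(-1/24) + 8*√222) = 1/(-64/3 + 8*√222)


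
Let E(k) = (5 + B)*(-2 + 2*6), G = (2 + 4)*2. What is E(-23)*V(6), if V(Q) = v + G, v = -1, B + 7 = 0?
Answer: -220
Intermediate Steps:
G = 12 (G = 6*2 = 12)
B = -7 (B = -7 + 0 = -7)
E(k) = -20 (E(k) = (5 - 7)*(-2 + 2*6) = -2*(-2 + 12) = -2*10 = -20)
V(Q) = 11 (V(Q) = -1 + 12 = 11)
E(-23)*V(6) = -20*11 = -220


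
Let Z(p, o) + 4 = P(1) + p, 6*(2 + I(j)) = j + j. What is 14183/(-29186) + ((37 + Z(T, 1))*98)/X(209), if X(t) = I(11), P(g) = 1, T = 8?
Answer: 360317813/145930 ≈ 2469.1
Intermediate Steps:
I(j) = -2 + j/3 (I(j) = -2 + (j + j)/6 = -2 + (2*j)/6 = -2 + j/3)
X(t) = 5/3 (X(t) = -2 + (⅓)*11 = -2 + 11/3 = 5/3)
Z(p, o) = -3 + p (Z(p, o) = -4 + (1 + p) = -3 + p)
14183/(-29186) + ((37 + Z(T, 1))*98)/X(209) = 14183/(-29186) + ((37 + (-3 + 8))*98)/(5/3) = 14183*(-1/29186) + ((37 + 5)*98)*(⅗) = -14183/29186 + (42*98)*(⅗) = -14183/29186 + 4116*(⅗) = -14183/29186 + 12348/5 = 360317813/145930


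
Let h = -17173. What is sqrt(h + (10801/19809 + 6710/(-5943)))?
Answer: I*sqrt(2938410581575914046)/13080543 ≈ 131.05*I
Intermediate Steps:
sqrt(h + (10801/19809 + 6710/(-5943))) = sqrt(-17173 + (10801/19809 + 6710/(-5943))) = sqrt(-17173 + (10801*(1/19809) + 6710*(-1/5943))) = sqrt(-17173 + (10801/19809 - 6710/5943)) = sqrt(-17173 - 22909349/39241629) = sqrt(-673919404166/39241629) = I*sqrt(2938410581575914046)/13080543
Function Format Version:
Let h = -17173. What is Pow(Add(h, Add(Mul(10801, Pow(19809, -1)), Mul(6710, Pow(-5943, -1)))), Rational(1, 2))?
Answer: Mul(Rational(1, 13080543), I, Pow(2938410581575914046, Rational(1, 2))) ≈ Mul(131.05, I)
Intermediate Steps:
Pow(Add(h, Add(Mul(10801, Pow(19809, -1)), Mul(6710, Pow(-5943, -1)))), Rational(1, 2)) = Pow(Add(-17173, Add(Mul(10801, Pow(19809, -1)), Mul(6710, Pow(-5943, -1)))), Rational(1, 2)) = Pow(Add(-17173, Add(Mul(10801, Rational(1, 19809)), Mul(6710, Rational(-1, 5943)))), Rational(1, 2)) = Pow(Add(-17173, Add(Rational(10801, 19809), Rational(-6710, 5943))), Rational(1, 2)) = Pow(Add(-17173, Rational(-22909349, 39241629)), Rational(1, 2)) = Pow(Rational(-673919404166, 39241629), Rational(1, 2)) = Mul(Rational(1, 13080543), I, Pow(2938410581575914046, Rational(1, 2)))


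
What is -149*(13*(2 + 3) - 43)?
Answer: -3278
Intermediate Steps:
-149*(13*(2 + 3) - 43) = -149*(13*5 - 43) = -149*(65 - 43) = -149*22 = -3278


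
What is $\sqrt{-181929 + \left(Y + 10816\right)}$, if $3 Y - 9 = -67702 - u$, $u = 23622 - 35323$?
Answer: $7 i \sqrt{3873} \approx 435.63 i$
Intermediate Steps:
$u = -11701$ ($u = 23622 - 35323 = -11701$)
$Y = -18664$ ($Y = 3 + \frac{-67702 - -11701}{3} = 3 + \frac{-67702 + 11701}{3} = 3 + \frac{1}{3} \left(-56001\right) = 3 - 18667 = -18664$)
$\sqrt{-181929 + \left(Y + 10816\right)} = \sqrt{-181929 + \left(-18664 + 10816\right)} = \sqrt{-181929 - 7848} = \sqrt{-189777} = 7 i \sqrt{3873}$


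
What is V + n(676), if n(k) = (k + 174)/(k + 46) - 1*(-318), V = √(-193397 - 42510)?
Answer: 115223/361 + I*√235907 ≈ 319.18 + 485.7*I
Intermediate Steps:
V = I*√235907 (V = √(-235907) = I*√235907 ≈ 485.7*I)
n(k) = 318 + (174 + k)/(46 + k) (n(k) = (174 + k)/(46 + k) + 318 = 318 + (174 + k)/(46 + k))
V + n(676) = I*√235907 + (14802 + 319*676)/(46 + 676) = I*√235907 + (14802 + 215644)/722 = I*√235907 + (1/722)*230446 = I*√235907 + 115223/361 = 115223/361 + I*√235907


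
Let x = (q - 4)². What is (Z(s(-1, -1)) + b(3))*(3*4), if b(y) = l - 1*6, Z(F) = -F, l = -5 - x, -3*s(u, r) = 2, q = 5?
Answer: -136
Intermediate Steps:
s(u, r) = -⅔ (s(u, r) = -⅓*2 = -⅔)
x = 1 (x = (5 - 4)² = 1² = 1)
l = -6 (l = -5 - 1*1 = -5 - 1 = -6)
b(y) = -12 (b(y) = -6 - 1*6 = -6 - 6 = -12)
(Z(s(-1, -1)) + b(3))*(3*4) = (-1*(-⅔) - 12)*(3*4) = (⅔ - 12)*12 = -34/3*12 = -136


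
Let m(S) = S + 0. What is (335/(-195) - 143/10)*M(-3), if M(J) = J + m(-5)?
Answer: 24988/195 ≈ 128.14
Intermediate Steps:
m(S) = S
M(J) = -5 + J (M(J) = J - 5 = -5 + J)
(335/(-195) - 143/10)*M(-3) = (335/(-195) - 143/10)*(-5 - 3) = (335*(-1/195) - 143*⅒)*(-8) = (-67/39 - 143/10)*(-8) = -6247/390*(-8) = 24988/195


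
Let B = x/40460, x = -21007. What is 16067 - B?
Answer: 92870261/5780 ≈ 16068.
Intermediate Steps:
B = -3001/5780 (B = -21007/40460 = -21007*1/40460 = -3001/5780 ≈ -0.51920)
16067 - B = 16067 - 1*(-3001/5780) = 16067 + 3001/5780 = 92870261/5780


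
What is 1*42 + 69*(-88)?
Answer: -6030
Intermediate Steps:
1*42 + 69*(-88) = 42 - 6072 = -6030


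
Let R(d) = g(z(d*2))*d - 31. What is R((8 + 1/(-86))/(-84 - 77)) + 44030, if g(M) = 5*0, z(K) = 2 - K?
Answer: 43999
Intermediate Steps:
g(M) = 0
R(d) = -31 (R(d) = 0*d - 31 = 0 - 31 = -31)
R((8 + 1/(-86))/(-84 - 77)) + 44030 = -31 + 44030 = 43999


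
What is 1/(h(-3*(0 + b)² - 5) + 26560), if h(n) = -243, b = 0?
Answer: 1/26317 ≈ 3.7998e-5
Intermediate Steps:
1/(h(-3*(0 + b)² - 5) + 26560) = 1/(-243 + 26560) = 1/26317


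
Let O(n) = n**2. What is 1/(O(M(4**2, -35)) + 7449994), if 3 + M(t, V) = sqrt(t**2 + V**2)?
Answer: 620957/4627051145745 + sqrt(1481)/9254102291490 ≈ 1.3421e-7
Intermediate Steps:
M(t, V) = -3 + sqrt(V**2 + t**2) (M(t, V) = -3 + sqrt(t**2 + V**2) = -3 + sqrt(V**2 + t**2))
1/(O(M(4**2, -35)) + 7449994) = 1/((-3 + sqrt((-35)**2 + (4**2)**2))**2 + 7449994) = 1/((-3 + sqrt(1225 + 16**2))**2 + 7449994) = 1/((-3 + sqrt(1225 + 256))**2 + 7449994) = 1/((-3 + sqrt(1481))**2 + 7449994) = 1/(7449994 + (-3 + sqrt(1481))**2)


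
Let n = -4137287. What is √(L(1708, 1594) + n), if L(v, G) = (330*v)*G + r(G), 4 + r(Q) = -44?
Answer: 5*√35772193 ≈ 29905.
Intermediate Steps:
r(Q) = -48 (r(Q) = -4 - 44 = -48)
L(v, G) = -48 + 330*G*v (L(v, G) = (330*v)*G - 48 = 330*G*v - 48 = -48 + 330*G*v)
√(L(1708, 1594) + n) = √((-48 + 330*1594*1708) - 4137287) = √((-48 + 898442160) - 4137287) = √(898442112 - 4137287) = √894304825 = 5*√35772193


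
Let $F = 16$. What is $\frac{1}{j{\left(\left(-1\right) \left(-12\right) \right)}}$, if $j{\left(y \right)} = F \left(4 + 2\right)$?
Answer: $\frac{1}{96} \approx 0.010417$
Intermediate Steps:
$j{\left(y \right)} = 96$ ($j{\left(y \right)} = 16 \left(4 + 2\right) = 16 \cdot 6 = 96$)
$\frac{1}{j{\left(\left(-1\right) \left(-12\right) \right)}} = \frac{1}{96}$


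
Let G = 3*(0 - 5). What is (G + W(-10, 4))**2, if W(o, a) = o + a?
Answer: 441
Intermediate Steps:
W(o, a) = a + o
G = -15 (G = 3*(-5) = -15)
(G + W(-10, 4))**2 = (-15 + (4 - 10))**2 = (-15 - 6)**2 = (-21)**2 = 441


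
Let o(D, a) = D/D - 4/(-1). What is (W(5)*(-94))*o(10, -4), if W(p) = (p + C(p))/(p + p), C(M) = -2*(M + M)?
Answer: 705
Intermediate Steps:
C(M) = -4*M
W(p) = -3/2 (W(p) = (p - 4*p)/(p + p) = (-3*p)/((2*p)) = (-3*p)*(1/(2*p)) = -3/2)
o(D, a) = 5 (o(D, a) = 1 - 4*(-1) = 1 + 4 = 5)
(W(5)*(-94))*o(10, -4) = -3/2*(-94)*5 = 141*5 = 705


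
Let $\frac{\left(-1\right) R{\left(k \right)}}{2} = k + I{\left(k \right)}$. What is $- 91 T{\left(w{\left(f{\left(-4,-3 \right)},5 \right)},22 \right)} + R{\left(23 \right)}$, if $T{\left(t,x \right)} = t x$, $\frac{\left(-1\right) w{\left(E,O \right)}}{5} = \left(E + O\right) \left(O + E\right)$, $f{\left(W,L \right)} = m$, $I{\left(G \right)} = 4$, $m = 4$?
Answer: $810756$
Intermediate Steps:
$f{\left(W,L \right)} = 4$
$R{\left(k \right)} = -8 - 2 k$ ($R{\left(k \right)} = - 2 \left(k + 4\right) = - 2 \left(4 + k\right) = -8 - 2 k$)
$w{\left(E,O \right)} = - 5 \left(E + O\right)^{2}$ ($w{\left(E,O \right)} = - 5 \left(E + O\right) \left(O + E\right) = - 5 \left(E + O\right) \left(E + O\right) = - 5 \left(E + O\right)^{2}$)
$- 91 T{\left(w{\left(f{\left(-4,-3 \right)},5 \right)},22 \right)} + R{\left(23 \right)} = - 91 - 5 \left(4 + 5\right)^{2} \cdot 22 - 54 = - 91 - 5 \cdot 9^{2} \cdot 22 - 54 = - 91 \left(-5\right) 81 \cdot 22 - 54 = - 91 \left(\left(-405\right) 22\right) - 54 = \left(-91\right) \left(-8910\right) - 54 = 810810 - 54 = 810756$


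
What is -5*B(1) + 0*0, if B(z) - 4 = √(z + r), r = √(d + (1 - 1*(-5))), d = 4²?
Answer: -20 - 5*√(1 + √22) ≈ -31.927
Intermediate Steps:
d = 16
r = √22 (r = √(16 + (1 - 1*(-5))) = √(16 + (1 + 5)) = √(16 + 6) = √22 ≈ 4.6904)
B(z) = 4 + √(z + √22)
-5*B(1) + 0*0 = -5*(4 + √(1 + √22)) + 0*0 = (-20 - 5*√(1 + √22)) + 0 = -20 - 5*√(1 + √22)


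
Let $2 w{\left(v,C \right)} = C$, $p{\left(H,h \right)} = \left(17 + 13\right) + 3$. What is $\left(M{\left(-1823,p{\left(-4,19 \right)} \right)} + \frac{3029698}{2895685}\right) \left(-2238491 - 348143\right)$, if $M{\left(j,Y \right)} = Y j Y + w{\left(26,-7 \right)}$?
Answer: $\frac{14869671817103003113}{2895685} \approx 5.1351 \cdot 10^{12}$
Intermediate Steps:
$p{\left(H,h \right)} = 33$ ($p{\left(H,h \right)} = 30 + 3 = 33$)
$w{\left(v,C \right)} = \frac{C}{2}$
$M{\left(j,Y \right)} = - \frac{7}{2} + j Y^{2}$ ($M{\left(j,Y \right)} = Y j Y + \frac{1}{2} \left(-7\right) = j Y^{2} - \frac{7}{2} = - \frac{7}{2} + j Y^{2}$)
$\left(M{\left(-1823,p{\left(-4,19 \right)} \right)} + \frac{3029698}{2895685}\right) \left(-2238491 - 348143\right) = \left(\left(- \frac{7}{2} - 1823 \cdot 33^{2}\right) + \frac{3029698}{2895685}\right) \left(-2238491 - 348143\right) = \left(\left(- \frac{7}{2} - 1985247\right) + 3029698 \cdot \frac{1}{2895685}\right) \left(-2238491 + \left(-2294893 + 1946750\right)\right) = \left(\left(- \frac{7}{2} - 1985247\right) + \frac{3029698}{2895685}\right) \left(-2238491 - 348143\right) = \left(- \frac{3970501}{2} + \frac{3029698}{2895685}\right) \left(-2586634\right) = \left(- \frac{11497314128789}{5791370}\right) \left(-2586634\right) = \frac{14869671817103003113}{2895685}$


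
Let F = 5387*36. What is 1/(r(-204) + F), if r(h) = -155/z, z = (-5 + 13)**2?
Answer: 64/12411493 ≈ 5.1565e-6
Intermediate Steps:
F = 193932
z = 64 (z = 8**2 = 64)
r(h) = -155/64
1/(r(-204) + F) = 1/(-155/64 + 193932) = 1/(12411493/64) = 64/12411493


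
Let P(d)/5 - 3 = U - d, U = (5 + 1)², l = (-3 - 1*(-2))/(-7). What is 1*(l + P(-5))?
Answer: 1541/7 ≈ 220.14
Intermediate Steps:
l = ⅐ (l = (-3 + 2)*(-⅐) = -1*(-⅐) = ⅐ ≈ 0.14286)
U = 36 (U = 6² = 36)
P(d) = 195 - 5*d (P(d) = 15 + 5*(36 - d) = 15 + (180 - 5*d) = 195 - 5*d)
1*(l + P(-5)) = 1*(⅐ + (195 - 5*(-5))) = 1*(⅐ + (195 + 25)) = 1*(⅐ + 220) = 1*(1541/7) = 1541/7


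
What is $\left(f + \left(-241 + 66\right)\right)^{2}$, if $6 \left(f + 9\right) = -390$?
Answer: $62001$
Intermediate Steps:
$f = -74$ ($f = -9 + \frac{1}{6} \left(-390\right) = -9 - 65 = -74$)
$\left(f + \left(-241 + 66\right)\right)^{2} = \left(-74 + \left(-241 + 66\right)\right)^{2} = \left(-74 - 175\right)^{2} = \left(-249\right)^{2} = 62001$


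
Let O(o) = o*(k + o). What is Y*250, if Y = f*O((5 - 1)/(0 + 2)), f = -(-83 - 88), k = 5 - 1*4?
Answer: 256500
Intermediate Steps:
k = 1 (k = 5 - 4 = 1)
O(o) = o*(1 + o)
f = 171 (f = -1*(-171) = 171)
Y = 1026 (Y = 171*(((5 - 1)/(0 + 2))*(1 + (5 - 1)/(0 + 2))) = 171*((4/2)*(1 + 4/2)) = 171*((4*(½))*(1 + 4*(½))) = 171*(2*(1 + 2)) = 171*(2*3) = 171*6 = 1026)
Y*250 = 1026*250 = 256500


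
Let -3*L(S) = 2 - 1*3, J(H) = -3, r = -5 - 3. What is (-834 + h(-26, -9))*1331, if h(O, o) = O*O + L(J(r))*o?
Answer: -214291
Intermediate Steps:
r = -8
L(S) = 1/3 (L(S) = -(2 - 1*3)/3 = -(2 - 3)/3 = -1/3*(-1) = 1/3)
h(O, o) = O**2 + o/3 (h(O, o) = O*O + o/3 = O**2 + o/3)
(-834 + h(-26, -9))*1331 = (-834 + ((-26)**2 + (1/3)*(-9)))*1331 = (-834 + (676 - 3))*1331 = (-834 + 673)*1331 = -161*1331 = -214291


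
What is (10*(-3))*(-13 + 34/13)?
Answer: 4050/13 ≈ 311.54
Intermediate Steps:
(10*(-3))*(-13 + 34/13) = -30*(-13 + 34*(1/13)) = -30*(-13 + 34/13) = -30*(-135/13) = 4050/13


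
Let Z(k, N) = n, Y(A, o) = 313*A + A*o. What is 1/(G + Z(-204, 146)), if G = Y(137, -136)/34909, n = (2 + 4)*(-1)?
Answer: -34909/185205 ≈ -0.18849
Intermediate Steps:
n = -6 (n = 6*(-1) = -6)
G = 24249/34909 (G = (137*(313 - 136))/34909 = (137*177)*(1/34909) = 24249*(1/34909) = 24249/34909 ≈ 0.69463)
Z(k, N) = -6
1/(G + Z(-204, 146)) = 1/(24249/34909 - 6) = 1/(-185205/34909) = -34909/185205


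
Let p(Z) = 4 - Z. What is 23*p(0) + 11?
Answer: 103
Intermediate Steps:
23*p(0) + 11 = 23*(4 - 1*0) + 11 = 23*(4 + 0) + 11 = 23*4 + 11 = 92 + 11 = 103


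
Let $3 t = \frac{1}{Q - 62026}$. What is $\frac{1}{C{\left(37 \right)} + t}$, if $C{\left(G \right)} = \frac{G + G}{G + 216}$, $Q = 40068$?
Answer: $\frac{16666122}{4874423} \approx 3.4191$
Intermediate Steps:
$C{\left(G \right)} = \frac{2 G}{216 + G}$
$t = - \frac{1}{65874}$ ($t = \frac{1}{3 \left(40068 - 62026\right)} = \frac{1}{3 \left(-21958\right)} = \frac{1}{3} \left(- \frac{1}{21958}\right) = - \frac{1}{65874} \approx -1.518 \cdot 10^{-5}$)
$\frac{1}{C{\left(37 \right)} + t} = \frac{1}{2 \cdot 37 \frac{1}{216 + 37} - \frac{1}{65874}} = \frac{1}{2 \cdot 37 \cdot \frac{1}{253} - \frac{1}{65874}} = \frac{1}{\frac{74}{253} - \frac{1}{65874}} = \frac{1}{\frac{4874423}{16666122}} = \frac{16666122}{4874423}$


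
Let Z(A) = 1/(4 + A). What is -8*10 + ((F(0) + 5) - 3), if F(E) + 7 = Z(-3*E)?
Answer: -339/4 ≈ -84.750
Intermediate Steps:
F(E) = -7 + 1/(4 - 3*E)
-8*10 + ((F(0) + 5) - 3) = -8*10 + ((3*(9 - 7*0)/(-4 + 3*0) + 5) - 3) = -80 + ((3*(9 + 0)/(-4 + 0) + 5) - 3) = -80 + ((3*9/(-4) + 5) - 3) = -80 + ((3*(-1/4)*9 + 5) - 3) = -80 + ((-27/4 + 5) - 3) = -80 + (-7/4 - 3) = -80 - 19/4 = -339/4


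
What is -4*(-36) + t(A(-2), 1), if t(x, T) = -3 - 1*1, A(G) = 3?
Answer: 140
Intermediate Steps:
t(x, T) = -4 (t(x, T) = -3 - 1 = -4)
-4*(-36) + t(A(-2), 1) = -4*(-36) - 4 = 144 - 4 = 140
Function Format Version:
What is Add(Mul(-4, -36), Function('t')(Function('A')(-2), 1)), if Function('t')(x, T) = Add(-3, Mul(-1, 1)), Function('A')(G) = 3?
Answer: 140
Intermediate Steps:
Function('t')(x, T) = -4 (Function('t')(x, T) = Add(-3, -1) = -4)
Add(Mul(-4, -36), Function('t')(Function('A')(-2), 1)) = Add(Mul(-4, -36), -4) = Add(144, -4) = 140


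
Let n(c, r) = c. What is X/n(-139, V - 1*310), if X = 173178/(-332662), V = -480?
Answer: 86589/23120009 ≈ 0.0037452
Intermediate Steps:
X = -86589/166331 (X = 173178*(-1/332662) = -86589/166331 ≈ -0.52058)
X/n(-139, V - 1*310) = -86589/166331/(-139) = -86589/166331*(-1/139) = 86589/23120009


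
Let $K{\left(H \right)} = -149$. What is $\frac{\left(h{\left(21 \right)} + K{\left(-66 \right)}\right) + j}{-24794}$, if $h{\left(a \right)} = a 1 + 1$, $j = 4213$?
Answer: $- \frac{2043}{12397} \approx -0.1648$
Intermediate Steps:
$h{\left(a \right)} = 1 + a$ ($h{\left(a \right)} = a + 1 = 1 + a$)
$\frac{\left(h{\left(21 \right)} + K{\left(-66 \right)}\right) + j}{-24794} = \frac{\left(\left(1 + 21\right) - 149\right) + 4213}{-24794} = \left(\left(22 - 149\right) + 4213\right) \left(- \frac{1}{24794}\right) = \left(-127 + 4213\right) \left(- \frac{1}{24794}\right) = 4086 \left(- \frac{1}{24794}\right) = - \frac{2043}{12397}$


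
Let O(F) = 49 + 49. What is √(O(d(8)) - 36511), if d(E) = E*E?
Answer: I*√36413 ≈ 190.82*I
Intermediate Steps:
d(E) = E²
O(F) = 98
√(O(d(8)) - 36511) = √(98 - 36511) = √(-36413) = I*√36413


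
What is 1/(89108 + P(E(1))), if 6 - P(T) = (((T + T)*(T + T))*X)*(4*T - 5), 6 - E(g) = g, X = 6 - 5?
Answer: 1/87614 ≈ 1.1414e-5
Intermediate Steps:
X = 1
E(g) = 6 - g
P(T) = 6 - 4*T**2*(-5 + 4*T) (P(T) = 6 - ((T + T)*(T + T))*1*(4*T - 5) = 6 - ((2*T)*(2*T))*1*(-5 + 4*T) = 6 - (4*T**2)*1*(-5 + 4*T) = 6 - 4*T**2*(-5 + 4*T))
1/(89108 + P(E(1))) = 1/(89108 + (6 - 16*(6 - 1*1)**3 + 20*(6 - 1*1)**2)) = 1/(89108 + (6 - 16*(6 - 1)**3 + 20*(6 - 1)**2)) = 1/(89108 + (6 - 16*5**3 + 20*5**2)) = 1/(89108 + (6 - 16*125 + 20*25)) = 1/(89108 + (6 - 2000 + 500)) = 1/(89108 - 1494) = 1/87614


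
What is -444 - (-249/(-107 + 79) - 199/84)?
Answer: -9461/21 ≈ -450.52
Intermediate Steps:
-444 - (-249/(-107 + 79) - 199/84) = -444 - (-249/(-28) - 199*1/84) = -444 - (-249*(-1/28) - 199/84) = -444 - (249/28 - 199/84) = -444 - 1*137/21 = -444 - 137/21 = -9461/21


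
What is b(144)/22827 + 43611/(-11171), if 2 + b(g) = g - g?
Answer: -995530639/255000417 ≈ -3.9040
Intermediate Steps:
b(g) = -2 (b(g) = -2 + (g - g) = -2 + 0 = -2)
b(144)/22827 + 43611/(-11171) = -2/22827 + 43611/(-11171) = -2*1/22827 + 43611*(-1/11171) = -2/22827 - 43611/11171 = -995530639/255000417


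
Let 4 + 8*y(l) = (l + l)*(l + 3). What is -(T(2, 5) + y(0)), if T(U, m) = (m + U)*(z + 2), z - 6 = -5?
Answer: -41/2 ≈ -20.500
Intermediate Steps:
z = 1 (z = 6 - 5 = 1)
y(l) = -½ + l*(3 + l)/4 (y(l) = -½ + ((l + l)*(l + 3))/8 = -½ + ((2*l)*(3 + l))/8 = -½ + (2*l*(3 + l))/8 = -½ + l*(3 + l)/4)
T(U, m) = 3*U + 3*m (T(U, m) = (m + U)*(1 + 2) = (U + m)*3 = 3*U + 3*m)
-(T(2, 5) + y(0)) = -((3*2 + 3*5) + (-½ + (¼)*0² + (¾)*0)) = -((6 + 15) + (-½ + (¼)*0 + 0)) = -(21 + (-½ + 0 + 0)) = -(21 - ½) = -1*41/2 = -41/2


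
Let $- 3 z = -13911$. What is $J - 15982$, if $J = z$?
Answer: $-11345$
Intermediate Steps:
$z = 4637$ ($z = \left(- \frac{1}{3}\right) \left(-13911\right) = 4637$)
$J = 4637$
$J - 15982 = 4637 - 15982 = -11345$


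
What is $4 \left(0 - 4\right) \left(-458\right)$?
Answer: $7328$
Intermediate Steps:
$4 \left(0 - 4\right) \left(-458\right) = 4 \left(-4\right) \left(-458\right) = \left(-16\right) \left(-458\right) = 7328$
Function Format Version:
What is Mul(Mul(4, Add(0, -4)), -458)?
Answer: 7328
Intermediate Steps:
Mul(Mul(4, Add(0, -4)), -458) = Mul(Mul(4, -4), -458) = Mul(-16, -458) = 7328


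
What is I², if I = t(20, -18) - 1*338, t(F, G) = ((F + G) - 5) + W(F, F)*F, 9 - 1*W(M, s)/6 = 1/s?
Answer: 537289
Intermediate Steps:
W(M, s) = 54 - 6/s
t(F, G) = -5 + F + G + F*(54 - 6/F) (t(F, G) = ((F + G) - 5) + (54 - 6/F)*F = (-5 + F + G) + F*(54 - 6/F) = -5 + F + G + F*(54 - 6/F))
I = 733 (I = (-11 - 18 + 55*20) - 1*338 = (-11 - 18 + 1100) - 338 = 1071 - 338 = 733)
I² = 733² = 537289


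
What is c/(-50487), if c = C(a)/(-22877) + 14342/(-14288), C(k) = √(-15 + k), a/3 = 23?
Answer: 7171/360679128 + √6/384997033 ≈ 1.9888e-5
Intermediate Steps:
a = 69 (a = 3*23 = 69)
c = -7171/7144 - 3*√6/22877 (c = √(-15 + 69)/(-22877) + 14342/(-14288) = √54*(-1/22877) + 14342*(-1/14288) = (3*√6)*(-1/22877) - 7171/7144 = -3*√6/22877 - 7171/7144 = -7171/7144 - 3*√6/22877 ≈ -1.0041)
c/(-50487) = (-7171/7144 - 3*√6/22877)/(-50487) = (-7171/7144 - 3*√6/22877)*(-1/50487) = 7171/360679128 + √6/384997033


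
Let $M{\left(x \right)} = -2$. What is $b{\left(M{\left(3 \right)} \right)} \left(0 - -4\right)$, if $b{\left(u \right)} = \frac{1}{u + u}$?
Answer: $-1$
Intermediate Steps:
$b{\left(u \right)} = \frac{1}{2 u}$
$b{\left(M{\left(3 \right)} \right)} \left(0 - -4\right) = \frac{1}{2 \left(-2\right)} \left(0 - -4\right) = \frac{1}{2} \left(- \frac{1}{2}\right) \left(0 + 4\right) = \left(- \frac{1}{4}\right) 4 = -1$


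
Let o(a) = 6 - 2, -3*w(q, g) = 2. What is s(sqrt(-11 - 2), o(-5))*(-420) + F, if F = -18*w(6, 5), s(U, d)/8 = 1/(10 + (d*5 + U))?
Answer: -89844/913 + 3360*I*sqrt(13)/913 ≈ -98.405 + 13.269*I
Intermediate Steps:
w(q, g) = -2/3 (w(q, g) = -1/3*2 = -2/3)
o(a) = 4
s(U, d) = 8/(10 + U + 5*d) (s(U, d) = 8/(10 + (d*5 + U)) = 8/(10 + (5*d + U)) = 8/(10 + (U + 5*d)) = 8/(10 + U + 5*d))
F = 12 (F = -18*(-2/3) = 12)
s(sqrt(-11 - 2), o(-5))*(-420) + F = (8/(10 + sqrt(-11 - 2) + 5*4))*(-420) + 12 = (8/(10 + sqrt(-13) + 20))*(-420) + 12 = (8/(10 + I*sqrt(13) + 20))*(-420) + 12 = (8/(30 + I*sqrt(13)))*(-420) + 12 = -3360/(30 + I*sqrt(13)) + 12 = 12 - 3360/(30 + I*sqrt(13))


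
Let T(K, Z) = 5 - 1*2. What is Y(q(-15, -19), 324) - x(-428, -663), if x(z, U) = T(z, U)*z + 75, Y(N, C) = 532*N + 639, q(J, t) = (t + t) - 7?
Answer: -22092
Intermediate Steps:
T(K, Z) = 3 (T(K, Z) = 5 - 2 = 3)
q(J, t) = -7 + 2*t (q(J, t) = 2*t - 7 = -7 + 2*t)
Y(N, C) = 639 + 532*N
x(z, U) = 75 + 3*z (x(z, U) = 3*z + 75 = 75 + 3*z)
Y(q(-15, -19), 324) - x(-428, -663) = (639 + 532*(-7 + 2*(-19))) - (75 + 3*(-428)) = (639 + 532*(-7 - 38)) - (75 - 1284) = (639 + 532*(-45)) - 1*(-1209) = (639 - 23940) + 1209 = -23301 + 1209 = -22092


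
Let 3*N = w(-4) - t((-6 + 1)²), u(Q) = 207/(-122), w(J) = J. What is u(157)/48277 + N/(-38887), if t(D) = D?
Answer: 6376313/29874315558 ≈ 0.00021344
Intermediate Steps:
u(Q) = -207/122 (u(Q) = 207*(-1/122) = -207/122)
N = -29/3 (N = (-4 - (-6 + 1)²)/3 = (-4 - 1*(-5)²)/3 = (-4 - 1*25)/3 = (-4 - 25)/3 = (⅓)*(-29) = -29/3 ≈ -9.6667)
u(157)/48277 + N/(-38887) = -207/122/48277 - 29/3/(-38887) = -207/122*1/48277 - 29/3*(-1/38887) = -9/256078 + 29/116661 = 6376313/29874315558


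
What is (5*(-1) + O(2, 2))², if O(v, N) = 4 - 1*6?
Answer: 49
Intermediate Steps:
O(v, N) = -2 (O(v, N) = 4 - 6 = -2)
(5*(-1) + O(2, 2))² = (5*(-1) - 2)² = (-5 - 2)² = (-7)² = 49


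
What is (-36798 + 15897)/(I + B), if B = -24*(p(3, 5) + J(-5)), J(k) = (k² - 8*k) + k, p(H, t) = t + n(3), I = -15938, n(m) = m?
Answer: 20901/17570 ≈ 1.1896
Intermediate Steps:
p(H, t) = 3 + t (p(H, t) = t + 3 = 3 + t)
J(k) = k² - 7*k
B = -1632 (B = -24*((3 + 5) - 5*(-7 - 5)) = -24*(8 - 5*(-12)) = -24*(8 + 60) = -24*68 = -1632)
(-36798 + 15897)/(I + B) = (-36798 + 15897)/(-15938 - 1632) = -20901/(-17570) = -20901*(-1/17570) = 20901/17570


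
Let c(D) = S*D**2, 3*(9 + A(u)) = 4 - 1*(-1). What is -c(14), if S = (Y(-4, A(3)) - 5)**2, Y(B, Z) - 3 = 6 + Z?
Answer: -19600/9 ≈ -2177.8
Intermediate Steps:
A(u) = -22/3 (A(u) = -9 + (4 - 1*(-1))/3 = -9 + (4 + 1)/3 = -9 + (1/3)*5 = -9 + 5/3 = -22/3)
Y(B, Z) = 9 + Z (Y(B, Z) = 3 + (6 + Z) = 9 + Z)
S = 100/9 (S = ((9 - 22/3) - 5)**2 = (5/3 - 5)**2 = (-10/3)**2 = 100/9 ≈ 11.111)
c(D) = 100*D**2/9
-c(14) = -100*14**2/9 = -100*196/9 = -1*19600/9 = -19600/9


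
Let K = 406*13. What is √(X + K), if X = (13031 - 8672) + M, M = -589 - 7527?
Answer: 39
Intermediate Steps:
K = 5278
M = -8116
X = -3757 (X = (13031 - 8672) - 8116 = 4359 - 8116 = -3757)
√(X + K) = √(-3757 + 5278) = √1521 = 39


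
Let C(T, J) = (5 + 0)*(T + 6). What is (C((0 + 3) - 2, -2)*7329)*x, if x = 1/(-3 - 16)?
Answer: -256515/19 ≈ -13501.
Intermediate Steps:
C(T, J) = 30 + 5*T (C(T, J) = 5*(6 + T) = 30 + 5*T)
x = -1/19 (x = 1/(-19) = -1/19 ≈ -0.052632)
(C((0 + 3) - 2, -2)*7329)*x = ((30 + 5*((0 + 3) - 2))*7329)*(-1/19) = ((30 + 5*(3 - 2))*7329)*(-1/19) = ((30 + 5*1)*7329)*(-1/19) = ((30 + 5)*7329)*(-1/19) = (35*7329)*(-1/19) = 256515*(-1/19) = -256515/19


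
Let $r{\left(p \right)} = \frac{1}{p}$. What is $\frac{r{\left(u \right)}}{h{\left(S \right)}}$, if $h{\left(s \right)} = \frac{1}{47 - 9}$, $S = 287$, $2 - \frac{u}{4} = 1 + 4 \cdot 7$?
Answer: $- \frac{19}{54} \approx -0.35185$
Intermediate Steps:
$u = -108$ ($u = 8 - 4 \left(1 + 4 \cdot 7\right) = 8 - 4 \left(1 + 28\right) = 8 - 116 = -108$)
$h{\left(s \right)} = \frac{1}{38}$
$\frac{r{\left(u \right)}}{h{\left(S \right)}} = \frac{\frac{1}{\frac{1}{38}}}{-108} = \left(- \frac{1}{108}\right) 38 = - \frac{19}{54}$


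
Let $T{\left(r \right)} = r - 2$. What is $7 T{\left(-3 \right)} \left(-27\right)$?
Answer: $945$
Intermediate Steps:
$T{\left(r \right)} = -2 + r$
$7 T{\left(-3 \right)} \left(-27\right) = 7 \left(-2 - 3\right) \left(-27\right) = 7 \left(-5\right) \left(-27\right) = \left(-35\right) \left(-27\right) = 945$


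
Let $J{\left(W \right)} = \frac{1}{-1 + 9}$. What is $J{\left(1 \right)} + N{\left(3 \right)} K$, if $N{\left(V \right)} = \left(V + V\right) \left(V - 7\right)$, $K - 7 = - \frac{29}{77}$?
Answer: $- \frac{97843}{616} \approx -158.84$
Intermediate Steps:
$K = \frac{510}{77}$ ($K = 7 - \frac{29}{77} = \frac{510}{77} \approx 6.6234$)
$J{\left(W \right)} = \frac{1}{8}$
$N{\left(V \right)} = 2 V \left(-7 + V\right)$
$J{\left(1 \right)} + N{\left(3 \right)} K = \frac{1}{8} + 2 \cdot 3 \left(-7 + 3\right) \frac{510}{77} = \frac{1}{8} + 2 \cdot 3 \left(-4\right) \frac{510}{77} = \frac{1}{8} - \frac{12240}{77} = - \frac{97843}{616}$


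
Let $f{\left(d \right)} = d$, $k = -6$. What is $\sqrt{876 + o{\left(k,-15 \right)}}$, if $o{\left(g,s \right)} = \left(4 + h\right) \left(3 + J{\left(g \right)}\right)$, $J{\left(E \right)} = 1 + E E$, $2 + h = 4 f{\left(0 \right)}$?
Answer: $2 \sqrt{239} \approx 30.919$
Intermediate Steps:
$h = -2$ ($h = -2 + 4 \cdot 0 = -2 + 0 = -2$)
$J{\left(E \right)} = 1 + E^{2}$
$o{\left(g,s \right)} = 8 + 2 g^{2}$ ($o{\left(g,s \right)} = \left(4 - 2\right) \left(3 + \left(1 + g^{2}\right)\right) = 2 \left(4 + g^{2}\right) = 8 + 2 g^{2}$)
$\sqrt{876 + o{\left(k,-15 \right)}} = \sqrt{876 + \left(8 + 2 \left(-6\right)^{2}\right)} = \sqrt{876 + \left(8 + 2 \cdot 36\right)} = \sqrt{876 + \left(8 + 72\right)} = \sqrt{876 + 80} = \sqrt{956} = 2 \sqrt{239}$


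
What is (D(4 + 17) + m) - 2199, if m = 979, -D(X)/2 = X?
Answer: -1262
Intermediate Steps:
D(X) = -2*X
(D(4 + 17) + m) - 2199 = (-2*(4 + 17) + 979) - 2199 = (-2*21 + 979) - 2199 = (-42 + 979) - 2199 = 937 - 2199 = -1262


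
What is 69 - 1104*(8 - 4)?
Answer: -4347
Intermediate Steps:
69 - 1104*(8 - 4) = 69 - 1104*4 = 69 - 92*48 = 69 - 4416 = -4347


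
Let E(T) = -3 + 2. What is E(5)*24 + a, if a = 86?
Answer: 62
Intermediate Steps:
E(T) = -1
E(5)*24 + a = -1*24 + 86 = -24 + 86 = 62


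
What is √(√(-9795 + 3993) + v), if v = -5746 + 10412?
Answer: √(4666 + I*√5802) ≈ 68.31 + 0.5575*I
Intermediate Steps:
v = 4666
√(√(-9795 + 3993) + v) = √(√(-9795 + 3993) + 4666) = √(√(-5802) + 4666) = √(I*√5802 + 4666) = √(4666 + I*√5802)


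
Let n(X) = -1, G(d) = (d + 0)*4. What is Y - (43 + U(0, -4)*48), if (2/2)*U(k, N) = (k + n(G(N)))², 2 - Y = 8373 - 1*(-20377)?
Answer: -28839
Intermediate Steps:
G(d) = 4*d (G(d) = d*4 = 4*d)
Y = -28748 (Y = 2 - (8373 - 1*(-20377)) = 2 - (8373 + 20377) = 2 - 1*28750 = 2 - 28750 = -28748)
U(k, N) = (-1 + k)² (U(k, N) = (k - 1)² = (-1 + k)²)
Y - (43 + U(0, -4)*48) = -28748 - (43 + (-1 + 0)²*48) = -28748 - (43 + (-1)²*48) = -28748 - (43 + 1*48) = -28748 - (43 + 48) = -28748 - 1*91 = -28748 - 91 = -28839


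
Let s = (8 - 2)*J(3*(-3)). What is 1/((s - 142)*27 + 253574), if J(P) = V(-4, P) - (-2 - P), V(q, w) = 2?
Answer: 1/248930 ≈ 4.0172e-6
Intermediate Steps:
J(P) = 4 + P (J(P) = 2 - (-2 - P) = 2 + (2 + P) = 4 + P)
s = -30 (s = (8 - 2)*(4 + 3*(-3)) = 6*(4 - 9) = 6*(-5) = -30)
1/((s - 142)*27 + 253574) = 1/((-30 - 142)*27 + 253574) = 1/(-172*27 + 253574) = 1/(-4644 + 253574) = 1/248930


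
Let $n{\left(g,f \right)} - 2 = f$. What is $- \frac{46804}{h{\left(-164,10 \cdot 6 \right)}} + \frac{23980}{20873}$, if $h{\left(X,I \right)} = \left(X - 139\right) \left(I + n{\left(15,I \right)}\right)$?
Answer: $\frac{931692286}{385795659} \approx 2.415$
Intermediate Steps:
$n{\left(g,f \right)} = 2 + f$
$h{\left(X,I \right)} = \left(-139 + X\right) \left(2 + 2 I\right)$ ($h{\left(X,I \right)} = \left(X - 139\right) \left(I + \left(2 + I\right)\right) = \left(-139 + X\right) \left(2 + 2 I\right)$)
$- \frac{46804}{h{\left(-164,10 \cdot 6 \right)}} + \frac{23980}{20873} = - \frac{46804}{-278 - 278 \cdot 10 \cdot 6 + 2 \left(-164\right) + 2 \cdot 10 \cdot 6 \left(-164\right)} + \frac{23980}{20873} = - \frac{46804}{-278 - 16680 - 328 + 2 \cdot 60 \left(-164\right)} + 23980 \cdot \frac{1}{20873} = - \frac{46804}{-278 - 16680 - 328 - 19680} + \frac{23980}{20873} = - \frac{46804}{-36966} + \frac{23980}{20873} = \left(-46804\right) \left(- \frac{1}{36966}\right) + \frac{23980}{20873} = \frac{23402}{18483} + \frac{23980}{20873} = \frac{931692286}{385795659}$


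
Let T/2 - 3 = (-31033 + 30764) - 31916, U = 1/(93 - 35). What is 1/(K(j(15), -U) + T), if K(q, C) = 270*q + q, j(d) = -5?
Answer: -1/65719 ≈ -1.5216e-5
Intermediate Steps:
U = 1/58 ≈ 0.017241
T = -64364 (T = 6 + 2*((-31033 + 30764) - 31916) = 6 + 2*(-269 - 31916) = 6 + 2*(-32185) = 6 - 64370 = -64364)
K(q, C) = 271*q
1/(K(j(15), -U) + T) = 1/(271*(-5) - 64364) = 1/(-1355 - 64364) = 1/(-65719) = -1/65719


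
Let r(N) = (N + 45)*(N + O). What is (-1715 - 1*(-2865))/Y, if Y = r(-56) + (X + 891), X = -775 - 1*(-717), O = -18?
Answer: 1150/1647 ≈ 0.69824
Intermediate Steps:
X = -58 (X = -775 + 717 = -58)
r(N) = (-18 + N)*(45 + N) (r(N) = (N + 45)*(N - 18) = (45 + N)*(-18 + N) = (-18 + N)*(45 + N))
Y = 1647 (Y = (-810 + (-56)**2 + 27*(-56)) + (-58 + 891) = (-810 + 3136 - 1512) + 833 = 814 + 833 = 1647)
(-1715 - 1*(-2865))/Y = (-1715 - 1*(-2865))/1647 = (-1715 + 2865)*(1/1647) = 1150*(1/1647) = 1150/1647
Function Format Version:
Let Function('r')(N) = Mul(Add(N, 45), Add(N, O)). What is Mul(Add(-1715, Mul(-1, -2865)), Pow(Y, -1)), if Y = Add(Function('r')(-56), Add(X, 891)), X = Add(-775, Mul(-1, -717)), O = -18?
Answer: Rational(1150, 1647) ≈ 0.69824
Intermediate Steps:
X = -58 (X = Add(-775, 717) = -58)
Function('r')(N) = Mul(Add(-18, N), Add(45, N)) (Function('r')(N) = Mul(Add(N, 45), Add(N, -18)) = Mul(Add(45, N), Add(-18, N)) = Mul(Add(-18, N), Add(45, N)))
Y = 1647 (Y = Add(Add(-810, Pow(-56, 2), Mul(27, -56)), Add(-58, 891)) = Add(Add(-810, 3136, -1512), 833) = Add(814, 833) = 1647)
Mul(Add(-1715, Mul(-1, -2865)), Pow(Y, -1)) = Mul(Add(-1715, Mul(-1, -2865)), Pow(1647, -1)) = Mul(Add(-1715, 2865), Rational(1, 1647)) = Mul(1150, Rational(1, 1647)) = Rational(1150, 1647)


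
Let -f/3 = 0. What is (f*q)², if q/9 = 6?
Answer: 0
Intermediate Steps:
q = 54 (q = 9*6 = 54)
f = 0 (f = -3*0 = 0)
(f*q)² = (0*54)² = 0² = 0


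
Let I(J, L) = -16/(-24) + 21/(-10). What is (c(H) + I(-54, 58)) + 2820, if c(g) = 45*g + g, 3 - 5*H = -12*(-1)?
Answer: 82073/30 ≈ 2735.8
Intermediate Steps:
I(J, L) = -43/30 (I(J, L) = -16*(-1/24) + 21*(-⅒) = ⅔ - 21/10 = -43/30)
H = -9/5 (H = ⅗ - (-12)*(-1)/5 = ⅗ - ⅕*12 = ⅗ - 12/5 = -9/5 ≈ -1.8000)
c(g) = 46*g
(c(H) + I(-54, 58)) + 2820 = (46*(-9/5) - 43/30) + 2820 = (-414/5 - 43/30) + 2820 = -2527/30 + 2820 = 82073/30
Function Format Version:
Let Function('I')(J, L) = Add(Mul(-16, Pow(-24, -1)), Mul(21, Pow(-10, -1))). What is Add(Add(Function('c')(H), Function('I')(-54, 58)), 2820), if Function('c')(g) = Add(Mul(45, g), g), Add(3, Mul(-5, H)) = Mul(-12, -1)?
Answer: Rational(82073, 30) ≈ 2735.8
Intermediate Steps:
Function('I')(J, L) = Rational(-43, 30) (Function('I')(J, L) = Add(Mul(-16, Rational(-1, 24)), Mul(21, Rational(-1, 10))) = Add(Rational(2, 3), Rational(-21, 10)) = Rational(-43, 30))
H = Rational(-9, 5) (H = Add(Rational(3, 5), Mul(Rational(-1, 5), Mul(-12, -1))) = Add(Rational(3, 5), Mul(Rational(-1, 5), 12)) = Add(Rational(3, 5), Rational(-12, 5)) = Rational(-9, 5) ≈ -1.8000)
Function('c')(g) = Mul(46, g)
Add(Add(Function('c')(H), Function('I')(-54, 58)), 2820) = Add(Add(Mul(46, Rational(-9, 5)), Rational(-43, 30)), 2820) = Add(Add(Rational(-414, 5), Rational(-43, 30)), 2820) = Add(Rational(-2527, 30), 2820) = Rational(82073, 30)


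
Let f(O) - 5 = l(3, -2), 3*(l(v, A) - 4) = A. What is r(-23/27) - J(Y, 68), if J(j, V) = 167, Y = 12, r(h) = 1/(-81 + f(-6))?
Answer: -36409/218 ≈ -167.01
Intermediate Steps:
l(v, A) = 4 + A/3
f(O) = 25/3 (f(O) = 5 + (4 + (1/3)*(-2)) = 5 + (4 - 2/3) = 5 + 10/3 = 25/3)
r(h) = -3/218 (r(h) = 1/(-81 + 25/3) = 1/(-218/3) = -3/218)
r(-23/27) - J(Y, 68) = -3/218 - 1*167 = -3/218 - 167 = -36409/218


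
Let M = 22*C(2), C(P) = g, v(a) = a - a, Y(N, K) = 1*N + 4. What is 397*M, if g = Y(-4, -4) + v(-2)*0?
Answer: 0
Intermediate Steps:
Y(N, K) = 4 + N (Y(N, K) = N + 4 = 4 + N)
v(a) = 0
g = 0 (g = (4 - 4) + 0*0 = 0 + 0 = 0)
C(P) = 0
M = 0 (M = 22*0 = 0)
397*M = 397*0 = 0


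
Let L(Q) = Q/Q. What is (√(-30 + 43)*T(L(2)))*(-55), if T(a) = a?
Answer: -55*√13 ≈ -198.31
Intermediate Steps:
L(Q) = 1
(√(-30 + 43)*T(L(2)))*(-55) = (√(-30 + 43)*1)*(-55) = (√13*1)*(-55) = √13*(-55) = -55*√13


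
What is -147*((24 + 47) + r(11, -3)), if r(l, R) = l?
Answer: -12054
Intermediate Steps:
-147*((24 + 47) + r(11, -3)) = -147*((24 + 47) + 11) = -147*(71 + 11) = -147*82 = -12054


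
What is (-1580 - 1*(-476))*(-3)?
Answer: 3312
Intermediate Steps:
(-1580 - 1*(-476))*(-3) = (-1580 + 476)*(-3) = -1104*(-3) = 3312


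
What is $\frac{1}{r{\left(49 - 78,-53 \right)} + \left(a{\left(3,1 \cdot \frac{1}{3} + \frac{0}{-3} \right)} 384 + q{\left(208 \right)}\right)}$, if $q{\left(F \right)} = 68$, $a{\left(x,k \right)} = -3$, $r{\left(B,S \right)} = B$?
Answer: $- \frac{1}{1113} \approx -0.00089847$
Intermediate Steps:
$\frac{1}{r{\left(49 - 78,-53 \right)} + \left(a{\left(3,1 \cdot \frac{1}{3} + \frac{0}{-3} \right)} 384 + q{\left(208 \right)}\right)} = \frac{1}{\left(49 - 78\right) + \left(\left(-3\right) 384 + 68\right)} = \frac{1}{-29 + \left(-1152 + 68\right)} = \frac{1}{-29 - 1084} = \frac{1}{-1113} = - \frac{1}{1113}$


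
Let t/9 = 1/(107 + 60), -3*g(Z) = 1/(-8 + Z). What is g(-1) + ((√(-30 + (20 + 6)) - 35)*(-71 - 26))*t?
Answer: 825152/4509 - 1746*I/167 ≈ 183.0 - 10.455*I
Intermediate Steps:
g(Z) = -1/(3*(-8 + Z))
t = 9/167 (t = 9/(107 + 60) = 9/167 ≈ 0.053892)
g(-1) + ((√(-30 + (20 + 6)) - 35)*(-71 - 26))*t = -1/(-24 + 3*(-1)) + ((√(-30 + (20 + 6)) - 35)*(-71 - 26))*(9/167) = -1/(-24 - 3) + ((√(-30 + 26) - 35)*(-97))*(9/167) = -1/(-27) + ((√(-4) - 35)*(-97))*(9/167) = -1*(-1/27) + ((2*I - 35)*(-97))*(9/167) = 1/27 + ((-35 + 2*I)*(-97))*(9/167) = 1/27 + (3395 - 194*I)*(9/167) = 1/27 + (30555/167 - 1746*I/167) = 825152/4509 - 1746*I/167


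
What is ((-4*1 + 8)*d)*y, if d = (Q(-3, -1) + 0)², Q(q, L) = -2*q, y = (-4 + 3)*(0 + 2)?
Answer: -288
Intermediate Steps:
y = -2 (y = -1*2 = -2)
d = 36 (d = (-2*(-3) + 0)² = (6 + 0)² = 6² = 36)
((-4*1 + 8)*d)*y = ((-4*1 + 8)*36)*(-2) = ((-4 + 8)*36)*(-2) = (4*36)*(-2) = 144*(-2) = -288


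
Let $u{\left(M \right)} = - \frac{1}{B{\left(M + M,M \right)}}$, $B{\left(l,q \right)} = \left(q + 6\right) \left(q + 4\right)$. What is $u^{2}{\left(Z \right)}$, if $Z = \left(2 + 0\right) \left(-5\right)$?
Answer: $\frac{1}{576} \approx 0.0017361$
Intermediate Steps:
$B{\left(l,q \right)} = \left(4 + q\right) \left(6 + q\right)$ ($B{\left(l,q \right)} = \left(6 + q\right) \left(4 + q\right) = \left(4 + q\right) \left(6 + q\right)$)
$Z = -10$ ($Z = 2 \left(-5\right) = -10$)
$u{\left(M \right)} = - \frac{1}{24 + M^{2} + 10 M}$
$u^{2}{\left(Z \right)} = \left(- \frac{1}{24 + \left(-10\right)^{2} + 10 \left(-10\right)}\right)^{2} = \left(- \frac{1}{24 + 100 - 100}\right)^{2} = \left(- \frac{1}{24}\right)^{2} = \frac{1}{576}$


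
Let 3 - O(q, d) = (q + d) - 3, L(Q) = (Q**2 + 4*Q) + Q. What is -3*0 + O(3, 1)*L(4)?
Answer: 72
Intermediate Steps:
L(Q) = Q**2 + 5*Q
O(q, d) = 6 - d - q (O(q, d) = 3 - ((q + d) - 3) = 3 - ((d + q) - 3) = 3 - (-3 + d + q) = 3 + (3 - d - q) = 6 - d - q)
-3*0 + O(3, 1)*L(4) = -3*0 + (6 - 1*1 - 1*3)*(4*(5 + 4)) = 0 + (6 - 1 - 3)*(4*9) = 0 + 2*36 = 0 + 72 = 72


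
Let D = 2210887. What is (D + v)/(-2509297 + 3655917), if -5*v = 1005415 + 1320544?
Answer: 2182119/1433275 ≈ 1.5225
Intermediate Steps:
v = -2325959/5 (v = -(1005415 + 1320544)/5 = -⅕*2325959 = -2325959/5 ≈ -4.6519e+5)
(D + v)/(-2509297 + 3655917) = (2210887 - 2325959/5)/(-2509297 + 3655917) = (8728476/5)/1146620 = (8728476/5)*(1/1146620) = 2182119/1433275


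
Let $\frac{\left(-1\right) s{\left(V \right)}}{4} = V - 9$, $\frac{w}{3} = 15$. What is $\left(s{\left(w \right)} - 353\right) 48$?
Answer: $-23856$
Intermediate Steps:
$w = 45$ ($w = 3 \cdot 15 = 45$)
$s{\left(V \right)} = 36 - 4 V$ ($s{\left(V \right)} = - 4 \left(V - 9\right) = - 4 \left(-9 + V\right) = 36 - 4 V$)
$\left(s{\left(w \right)} - 353\right) 48 = \left(\left(36 - 180\right) - 353\right) 48 = \left(-144 - 353\right) 48 = \left(-497\right) 48 = -23856$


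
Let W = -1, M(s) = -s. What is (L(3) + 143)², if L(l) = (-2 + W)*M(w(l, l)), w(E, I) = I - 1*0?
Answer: 23104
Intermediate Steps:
w(E, I) = I (w(E, I) = I + 0 = I)
L(l) = 3*l (L(l) = (-2 - 1)*(-l) = -(-3)*l = 3*l)
(L(3) + 143)² = (3*3 + 143)² = (9 + 143)² = 152² = 23104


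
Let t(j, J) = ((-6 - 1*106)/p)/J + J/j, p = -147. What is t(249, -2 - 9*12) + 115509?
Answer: 3691075757/31955 ≈ 1.1551e+5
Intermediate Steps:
t(j, J) = 16/(21*J) + J/j (t(j, J) = ((-6 - 1*106)/(-147))/J + J/j = ((-6 - 106)*(-1/147))/J + J/j = (-112*(-1/147))/J + J/j = 16/(21*J) + J/j)
t(249, -2 - 9*12) + 115509 = (16/(21*(-2 - 9*12)) + (-2 - 9*12)/249) + 115509 = (16/(21*(-2 - 108)) + (-2 - 108)*(1/249)) + 115509 = ((16/21)/(-110) - 110*1/249) + 115509 = ((16/21)*(-1/110) - 110/249) + 115509 = (-8/1155 - 110/249) + 115509 = -14338/31955 + 115509 = 3691075757/31955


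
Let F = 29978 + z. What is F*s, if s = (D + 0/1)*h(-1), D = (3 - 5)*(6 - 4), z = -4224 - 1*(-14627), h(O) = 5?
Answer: -807620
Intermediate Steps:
z = 10403 (z = -4224 + 14627 = 10403)
D = -4 (D = -2*2 = -4)
F = 40381 (F = 29978 + 10403 = 40381)
s = -20 (s = (-4 + 0/1)*5 = (-4 + 0*1)*5 = (-4 + 0)*5 = -4*5 = -20)
F*s = 40381*(-20) = -807620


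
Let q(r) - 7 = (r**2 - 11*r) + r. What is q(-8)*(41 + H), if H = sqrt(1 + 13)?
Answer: 6191 + 151*sqrt(14) ≈ 6756.0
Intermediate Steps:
H = sqrt(14) ≈ 3.7417
q(r) = 7 + r**2 - 10*r (q(r) = 7 + ((r**2 - 11*r) + r) = 7 + (r**2 - 10*r) = 7 + r**2 - 10*r)
q(-8)*(41 + H) = (7 + (-8)**2 - 10*(-8))*(41 + sqrt(14)) = (7 + 64 + 80)*(41 + sqrt(14)) = 151*(41 + sqrt(14)) = 6191 + 151*sqrt(14)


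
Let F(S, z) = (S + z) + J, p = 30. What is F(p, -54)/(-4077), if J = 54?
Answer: -10/1359 ≈ -0.0073583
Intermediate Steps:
F(S, z) = 54 + S + z (F(S, z) = (S + z) + 54 = 54 + S + z)
F(p, -54)/(-4077) = (54 + 30 - 54)/(-4077) = 30*(-1/4077) = -10/1359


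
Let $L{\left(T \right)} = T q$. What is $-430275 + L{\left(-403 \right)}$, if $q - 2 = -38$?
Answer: $-415767$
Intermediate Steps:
$q = -36$ ($q = 2 - 38 = -36$)
$L{\left(T \right)} = - 36 T$ ($L{\left(T \right)} = T \left(-36\right) = - 36 T$)
$-430275 + L{\left(-403 \right)} = -430275 - -14508 = -430275 + 14508 = -415767$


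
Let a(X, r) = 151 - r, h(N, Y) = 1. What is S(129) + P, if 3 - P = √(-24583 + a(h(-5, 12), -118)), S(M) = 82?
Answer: 85 - I*√24314 ≈ 85.0 - 155.93*I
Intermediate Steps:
P = 3 - I*√24314 (P = 3 - √(-24583 + (151 - 1*(-118))) = 3 - √(-24583 + (151 + 118)) = 3 - √(-24583 + 269) = 3 - √(-24314) = 3 - I*√24314 ≈ 3.0 - 155.93*I)
S(129) + P = 82 + (3 - I*√24314) = 85 - I*√24314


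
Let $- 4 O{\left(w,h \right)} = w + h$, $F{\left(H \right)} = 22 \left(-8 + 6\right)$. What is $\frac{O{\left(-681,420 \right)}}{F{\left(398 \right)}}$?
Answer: $- \frac{261}{176} \approx -1.483$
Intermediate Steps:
$F{\left(H \right)} = -44$ ($F{\left(H \right)} = 22 \left(-2\right) = -44$)
$O{\left(w,h \right)} = - \frac{h}{4} - \frac{w}{4}$ ($O{\left(w,h \right)} = - \frac{w + h}{4} = - \frac{h + w}{4} = - \frac{h}{4} - \frac{w}{4}$)
$\frac{O{\left(-681,420 \right)}}{F{\left(398 \right)}} = \frac{\left(- \frac{1}{4}\right) 420 - - \frac{681}{4}}{-44} = \left(-105 + \frac{681}{4}\right) \left(- \frac{1}{44}\right) = \frac{261}{4} \left(- \frac{1}{44}\right) = - \frac{261}{176}$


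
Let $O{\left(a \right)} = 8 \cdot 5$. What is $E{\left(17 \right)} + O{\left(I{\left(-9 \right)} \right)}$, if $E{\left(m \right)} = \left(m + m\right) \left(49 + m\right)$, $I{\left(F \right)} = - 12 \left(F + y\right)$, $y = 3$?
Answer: $2284$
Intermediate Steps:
$I{\left(F \right)} = -36 - 12 F$ ($I{\left(F \right)} = - 12 \left(F + 3\right) = - 12 \left(3 + F\right) = -36 - 12 F$)
$E{\left(m \right)} = 2 m \left(49 + m\right)$
$O{\left(a \right)} = 40$
$E{\left(17 \right)} + O{\left(I{\left(-9 \right)} \right)} = 2 \cdot 17 \left(49 + 17\right) + 40 = 2 \cdot 17 \cdot 66 + 40 = 2244 + 40 = 2284$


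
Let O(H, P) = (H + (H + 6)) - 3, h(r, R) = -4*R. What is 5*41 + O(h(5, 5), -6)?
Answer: 168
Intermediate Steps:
O(H, P) = 3 + 2*H (O(H, P) = (H + (6 + H)) - 3 = (6 + 2*H) - 3 = 3 + 2*H)
5*41 + O(h(5, 5), -6) = 5*41 + (3 + 2*(-4*5)) = 205 + (3 + 2*(-20)) = 205 + (3 - 40) = 205 - 37 = 168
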